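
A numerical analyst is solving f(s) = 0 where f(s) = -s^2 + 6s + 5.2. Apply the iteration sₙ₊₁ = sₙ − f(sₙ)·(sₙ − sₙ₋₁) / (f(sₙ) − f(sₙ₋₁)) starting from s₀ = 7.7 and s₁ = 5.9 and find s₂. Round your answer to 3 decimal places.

6.662

f(7.7) = -7.89000, f(5.9) = 5.79000
s₂ = 5.90000 − 5.79000·(5.90000 − 7.70000) / (5.79000 − (-7.89000)) = 5.90000 − (-10.42200)/(13.68000) = 6.66184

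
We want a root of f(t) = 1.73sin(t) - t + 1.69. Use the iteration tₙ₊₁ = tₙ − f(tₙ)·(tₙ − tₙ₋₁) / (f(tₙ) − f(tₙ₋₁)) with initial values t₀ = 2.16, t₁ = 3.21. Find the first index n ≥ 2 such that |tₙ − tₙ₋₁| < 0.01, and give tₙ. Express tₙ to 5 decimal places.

n = 4, tₙ = 2.59269

f(2.16) = 0.9682934, f(3.21) = -1.6382524
t₂ = 3.2100000 − (-1.6382524)·(1.0500000)/(-2.6065458) = 2.5500595;  |Δ| = 0.6599405
f(2.5500595) = 0.1046478
t₃ = 2.5500595 − 0.1046478·(-0.6599405)/(1.7429002) = 2.5896839;  |Δ| = 0.0396244
f(2.5896839) = 0.0073785
t₄ = 2.5896839 − 0.0073785·(0.0396244)/(-0.0972693) = 2.5926897;  |Δ| = 0.0030058
|t₄ − t₃| = 0.0030058 < 0.01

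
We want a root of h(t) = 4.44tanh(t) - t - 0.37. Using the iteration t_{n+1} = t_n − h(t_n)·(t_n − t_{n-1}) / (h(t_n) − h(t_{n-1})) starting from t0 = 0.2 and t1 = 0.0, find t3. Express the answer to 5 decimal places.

h(0.2) = 0.3063464, h(0.0) = -0.3700000
t2 = 0.0000000 − (-0.3700000)·(0.0000000 − 0.2000000) / (-0.3700000 − 0.3063464) = 0.0000000 − (0.0740000)/(-0.6763464) = 0.1094114
h(0.1094114) = 0.0044460
t3 = 0.1094114 − 0.0044460·(0.1094114 − 0.0000000) / (0.0044460 − (-0.3700000)) = 0.1094114 − (0.0004864)/(0.3744460) = 0.1081123

0.10811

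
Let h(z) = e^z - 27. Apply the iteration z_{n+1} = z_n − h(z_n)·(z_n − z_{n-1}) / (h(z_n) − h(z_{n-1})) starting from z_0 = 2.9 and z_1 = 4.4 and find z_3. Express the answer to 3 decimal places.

3.210

h(2.9) = -8.82585, h(4.4) = 54.45087
z_2 = 4.40000 − 54.45087·(4.40000 − 2.90000) / (54.45087 − (-8.82585)) = 4.40000 − (81.67630)/(63.27672) = 3.10922
h(3.10922) = -4.59643
z_3 = 3.10922 − (-4.59643)·(3.10922 − 4.40000) / (-4.59643 − 54.45087) = 3.10922 − (5.93298)/(-59.04730) = 3.20970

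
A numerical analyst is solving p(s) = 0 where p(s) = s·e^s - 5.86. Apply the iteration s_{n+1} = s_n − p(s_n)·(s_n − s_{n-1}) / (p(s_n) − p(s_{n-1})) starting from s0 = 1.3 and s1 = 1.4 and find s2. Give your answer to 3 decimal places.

1.420

p(1.3) = -1.08991, p(1.4) = -0.18272
s2 = 1.40000 − (-0.18272)·(1.40000 − 1.30000) / (-0.18272 − (-1.08991)) = 1.40000 − (-0.01827)/(0.90719) = 1.42014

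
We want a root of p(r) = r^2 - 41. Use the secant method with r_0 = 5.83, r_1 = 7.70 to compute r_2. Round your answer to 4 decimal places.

p(5.83) = -7.011100, p(7.70) = 18.290000
r_2 = 7.700000 − 18.290000·(7.700000 − 5.830000) / (18.290000 − (-7.011100)) = 7.700000 − (34.202300)/(25.301100) = 6.348189

6.3482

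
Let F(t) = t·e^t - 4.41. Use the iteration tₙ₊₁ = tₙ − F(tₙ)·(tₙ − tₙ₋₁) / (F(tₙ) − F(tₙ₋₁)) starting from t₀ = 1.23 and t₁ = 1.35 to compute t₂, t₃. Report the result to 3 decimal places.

1.254, 1.256

F(1.23) = -0.20189, F(1.35) = 0.79752
t₂ = 1.35000 − 0.79752·(1.35000 − 1.23000) / (0.79752 − (-0.20189)) = 1.35000 − (0.09570)/(0.99941) = 1.25424
F(1.25424) = -0.01367
t₃ = 1.25424 − (-0.01367)·(1.25424 − 1.35000) / (-0.01367 − 0.79752) = 1.25424 − (0.00131)/(-0.81119) = 1.25585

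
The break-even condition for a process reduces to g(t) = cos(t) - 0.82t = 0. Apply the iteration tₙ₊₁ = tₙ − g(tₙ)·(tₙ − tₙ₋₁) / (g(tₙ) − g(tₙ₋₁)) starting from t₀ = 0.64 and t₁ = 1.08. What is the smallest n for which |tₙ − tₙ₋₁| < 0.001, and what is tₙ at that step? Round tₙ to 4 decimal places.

g(0.64) = 0.277296, g(1.08) = -0.414272
t₂ = 1.080000 − (-0.414272)·(0.440000)/(-0.691567) = 0.816426;  |Δ| = 0.263574
g(0.816426) = 0.015361
t₃ = 0.816426 − 0.015361·(-0.263574)/(0.429633) = 0.825850;  |Δ| = 0.009424
g(0.825850) = 0.000736
t₄ = 0.825850 − 0.000736·(0.009424)/(-0.014625) = 0.826324;  |Δ| = 0.000474
|t₄ − t₃| = 0.000474 < 0.001

n = 4, tₙ = 0.8263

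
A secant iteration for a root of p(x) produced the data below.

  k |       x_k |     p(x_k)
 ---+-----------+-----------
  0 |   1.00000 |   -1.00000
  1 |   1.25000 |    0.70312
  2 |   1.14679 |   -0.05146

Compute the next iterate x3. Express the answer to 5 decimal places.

1.15383

x3 = 1.14679 − (-0.05146)·(1.14679 − 1.25000) / (-0.05146 − 0.70312)
   = 1.14679 − (0.0053112)/(-0.7545800) = 1.1538286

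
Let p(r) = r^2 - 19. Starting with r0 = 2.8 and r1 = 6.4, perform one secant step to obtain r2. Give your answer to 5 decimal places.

4.01304

p(2.8) = -11.1600000, p(6.4) = 21.9600000
r2 = 6.4000000 − 21.9600000·(6.4000000 − 2.8000000) / (21.9600000 − (-11.1600000)) = 6.4000000 − (79.0560000)/(33.1200000) = 4.0130435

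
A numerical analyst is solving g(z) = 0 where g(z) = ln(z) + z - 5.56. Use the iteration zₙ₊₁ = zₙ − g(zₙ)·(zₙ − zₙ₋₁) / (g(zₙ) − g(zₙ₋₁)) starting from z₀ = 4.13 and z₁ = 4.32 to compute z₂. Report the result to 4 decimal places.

g(4.13) = -0.011723, g(4.32) = 0.223255
z₂ = 4.320000 − 0.223255·(4.320000 − 4.130000) / (0.223255 − (-0.011723)) = 4.320000 − (0.042419)/(0.234978) = 4.139479

4.1395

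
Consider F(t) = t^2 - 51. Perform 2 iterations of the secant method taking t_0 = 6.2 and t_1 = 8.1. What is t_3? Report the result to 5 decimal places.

F(6.2) = -12.5600000, F(8.1) = 14.6100000
t_2 = 8.1000000 − 14.6100000·(8.1000000 − 6.2000000) / (14.6100000 − (-12.5600000)) = 8.1000000 − (27.7590000)/(27.1700000) = 7.0783217
F(7.0783217) = -0.8973622
t_3 = 7.0783217 − (-0.8973622)·(7.0783217 − 8.1000000) / (-0.8973622 − 14.6100000) = 7.0783217 − (0.9168155)/(-15.5073622) = 7.1374430

7.13744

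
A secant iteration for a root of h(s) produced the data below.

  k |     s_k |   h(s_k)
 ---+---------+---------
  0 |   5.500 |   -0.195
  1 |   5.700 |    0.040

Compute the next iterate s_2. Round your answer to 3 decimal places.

5.666

s_2 = 5.700 − 0.040·(5.700 − 5.500) / (0.040 − (-0.195))
   = 5.700 − (0.00800)/(0.23500) = 5.66596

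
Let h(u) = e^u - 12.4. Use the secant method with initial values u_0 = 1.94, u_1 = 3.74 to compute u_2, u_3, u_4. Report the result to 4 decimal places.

h(1.94) = -5.441249, h(3.74) = 29.697990
u_2 = 3.740000 − 29.697990·(3.740000 − 1.940000) / (29.697990 − (-5.441249)) = 3.740000 − (53.456382)/(35.139239) = 2.218727
h(2.218727) = -3.204384
u_3 = 2.218727 − (-3.204384)·(2.218727 − 3.740000) / (-3.204384 − 29.697990) = 2.218727 − (4.874744)/(-32.902374) = 2.366885
h(2.366885) = -1.735882
u_4 = 2.366885 − (-1.735882)·(2.366885 − 2.218727) / (-1.735882 − (-3.204384)) = 2.366885 − (-0.257185)/(1.468502) = 2.542019

2.2187, 2.3669, 2.5420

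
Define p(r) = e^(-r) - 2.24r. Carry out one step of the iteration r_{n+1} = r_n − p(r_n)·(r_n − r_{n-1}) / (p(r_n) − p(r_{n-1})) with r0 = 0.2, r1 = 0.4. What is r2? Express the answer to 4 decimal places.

0.3243

p(0.2) = 0.370731, p(0.4) = -0.225680
r2 = 0.400000 − (-0.225680)·(0.400000 − 0.200000) / (-0.225680 − 0.370731) = 0.400000 − (-0.045136)/(-0.596411) = 0.324321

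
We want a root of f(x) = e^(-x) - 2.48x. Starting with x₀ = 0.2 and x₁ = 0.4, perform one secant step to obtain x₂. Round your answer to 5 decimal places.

0.30016

f(0.2) = 0.3227308, f(0.4) = -0.3216800
x₂ = 0.4000000 − (-0.3216800)·(0.4000000 − 0.2000000) / (-0.3216800 − 0.3227308) = 0.4000000 − (-0.0643360)/(-0.6444107) = 0.3001631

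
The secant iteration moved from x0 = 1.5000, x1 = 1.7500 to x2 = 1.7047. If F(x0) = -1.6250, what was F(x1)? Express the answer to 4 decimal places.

0.3596

The secant line through (1.5000, -1.6250) and (1.7500, F(x1)) crosses zero at x2 = 1.7047.
So (1.5000, -1.6250), (1.7500, F(x1)), (1.7047, 0) are collinear:
F(x1) = -1.6250 · (1.7500 − 1.7047) / (1.5000 − 1.7047) = -1.6250 · (0.045300)/(-0.204700) = 0.359612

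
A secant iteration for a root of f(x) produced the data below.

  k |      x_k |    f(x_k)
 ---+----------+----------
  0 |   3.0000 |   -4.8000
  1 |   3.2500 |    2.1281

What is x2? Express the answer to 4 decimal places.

3.1732

x2 = 3.2500 − 2.1281·(3.2500 − 3.0000) / (2.1281 − (-4.8000))
   = 3.2500 − (0.532025)/(6.928100) = 3.173208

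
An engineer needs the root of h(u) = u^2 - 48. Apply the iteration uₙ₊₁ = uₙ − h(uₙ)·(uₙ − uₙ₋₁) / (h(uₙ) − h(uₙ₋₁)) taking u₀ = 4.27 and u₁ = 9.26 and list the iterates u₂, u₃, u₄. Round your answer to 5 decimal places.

6.47008, 6.86029, 6.93054

h(4.27) = -29.7671000, h(9.26) = 37.7476000
u₂ = 9.2600000 − 37.7476000·(9.2600000 − 4.2700000) / (37.7476000 − (-29.7671000)) = 9.2600000 − (188.3605240)/(67.5147000) = 6.4700813
h(6.4700813) = -6.1380480
u₃ = 6.4700813 − (-6.1380480)·(6.4700813 − 9.2600000) / (-6.1380480 − 37.7476000) = 6.4700813 − (17.1246548)/(-43.8856480) = 6.8602921
h(6.8602921) = -0.9363920
u₄ = 6.8602921 − (-0.9363920)·(6.8602921 − 6.4700813) / (-0.9363920 − (-6.1380480)) = 6.8602921 − (-0.3653903)/(5.2016560) = 6.9305371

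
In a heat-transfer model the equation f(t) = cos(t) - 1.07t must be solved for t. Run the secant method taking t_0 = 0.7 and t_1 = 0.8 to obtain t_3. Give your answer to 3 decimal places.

0.709

f(0.7) = 0.01584, f(0.8) = -0.15929
t_2 = 0.80000 − (-0.15929)·(0.80000 − 0.70000) / (-0.15929 − 0.01584) = 0.80000 − (-0.01593)/(-0.17514) = 0.70905
f(0.70905) = 0.00030
t_3 = 0.70905 − 0.00030·(0.70905 − 0.80000) / (0.00030 − (-0.15929)) = 0.70905 − (-0.00003)/(0.15960) = 0.70922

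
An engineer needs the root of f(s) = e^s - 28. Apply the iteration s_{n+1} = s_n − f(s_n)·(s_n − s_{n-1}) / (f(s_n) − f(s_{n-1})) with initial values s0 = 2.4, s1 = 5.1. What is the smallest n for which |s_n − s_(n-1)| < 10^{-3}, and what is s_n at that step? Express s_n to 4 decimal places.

f(2.4) = -16.976824, f(5.1) = 136.021907
s2 = 5.100000 − 136.021907·(2.700000)/(152.998731) = 2.699593;  |Δ| = 2.400407
f(2.699593) = -13.126316
s3 = 2.699593 − (-13.126316)·(-2.400407)/(-149.148223) = 2.910850;  |Δ| = 0.211256
f(2.910850) = -9.627596
s4 = 2.910850 − (-9.627596)·(0.211256)/(3.498719) = 3.492174;  |Δ| = 0.581324
f(3.492174) = 4.857296
s5 = 3.492174 − 4.857296·(0.581324)/(14.484892) = 3.297235;  |Δ| = 0.194938
f(3.297235) = -0.962215
s6 = 3.297235 − (-0.962215)·(-0.194938)/(-5.819511) = 3.329467;  |Δ| = 0.032232
f(3.329467) = -0.076545
s7 = 3.329467 − (-0.076545)·(0.032232)/(0.885671) = 3.332253;  |Δ| = 0.002786
f(3.332253) = 0.001349
s8 = 3.332253 − 0.001349·(0.002786)/(0.077893) = 3.332204;  |Δ| = 0.000048
|s8 − s7| = 0.000048 < 10^{-3}

n = 8, s_n = 3.3322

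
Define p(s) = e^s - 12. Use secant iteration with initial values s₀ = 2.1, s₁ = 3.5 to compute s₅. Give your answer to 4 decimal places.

p(2.1) = -3.833830, p(3.5) = 21.115452
s₂ = 3.500000 − 21.115452·(3.500000 − 2.100000) / (21.115452 − (-3.833830)) = 3.500000 − (29.561633)/(24.949282) = 2.315131
p(2.315131) = -1.873751
s₃ = 2.315131 − (-1.873751)·(2.315131 − 3.500000) / (-1.873751 − 21.115452) = 2.315131 − (2.220150)/(-22.989203) = 2.411705
p(2.411705) = -0.847045
s₄ = 2.411705 − (-0.847045)·(2.411705 − 2.315131) / (-0.847045 − (-1.873751)) = 2.411705 − (-0.081802)/(1.026707) = 2.491379
p(2.491379) = 0.077918
s₅ = 2.491379 − 0.077918·(2.491379 − 2.411705) / (0.077918 − (-0.847045)) = 2.491379 − (0.006208)/(0.924962) = 2.484667

2.4847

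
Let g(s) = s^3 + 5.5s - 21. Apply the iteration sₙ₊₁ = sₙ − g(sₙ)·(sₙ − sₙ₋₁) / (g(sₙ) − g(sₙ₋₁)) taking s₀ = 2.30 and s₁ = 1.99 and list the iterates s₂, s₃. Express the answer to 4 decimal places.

2.1025, 2.1104

g(2.30) = 3.817000, g(1.99) = -2.174401
s₂ = 1.990000 − (-2.174401)·(1.990000 − 2.300000) / (-2.174401 − 3.817000) = 1.990000 − (0.674064)/(-5.991401) = 2.102505
g(2.102505) = -0.142036
s₃ = 2.102505 − (-0.142036)·(2.102505 − 1.990000) / (-0.142036 − (-2.174401)) = 2.102505 − (-0.015980)/(2.032365) = 2.110368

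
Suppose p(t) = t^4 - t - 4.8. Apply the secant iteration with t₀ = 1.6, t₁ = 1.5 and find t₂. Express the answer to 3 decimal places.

1.589

p(1.6) = 0.15360, p(1.5) = -1.23750
t₂ = 1.50000 − (-1.23750)·(1.50000 − 1.60000) / (-1.23750 − 0.15360) = 1.50000 − (0.12375)/(-1.39110) = 1.58896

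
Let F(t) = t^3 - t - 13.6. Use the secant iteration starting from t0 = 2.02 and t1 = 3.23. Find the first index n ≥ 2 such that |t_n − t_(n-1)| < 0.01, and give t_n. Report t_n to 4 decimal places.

n = 5, t_n = 2.5264

F(2.02) = -7.377592, F(3.23) = 16.868267
t2 = 3.230000 − 16.868267·(1.210000)/(24.245859) = 2.388182;  |Δ| = 0.841818
F(2.388182) = -2.367395
t3 = 2.388182 − (-2.367395)·(-0.841818)/(-19.235662) = 2.491787;  |Δ| = 0.103605
F(2.491787) = -0.620273
t4 = 2.491787 − (-0.620273)·(0.103605)/(1.747122) = 2.528570;  |Δ| = 0.036782
F(2.528570) = 0.038256
t5 = 2.528570 − 0.038256·(0.036782)/(0.658529) = 2.526433;  |Δ| = 0.002137
|t5 − t4| = 0.002137 < 0.01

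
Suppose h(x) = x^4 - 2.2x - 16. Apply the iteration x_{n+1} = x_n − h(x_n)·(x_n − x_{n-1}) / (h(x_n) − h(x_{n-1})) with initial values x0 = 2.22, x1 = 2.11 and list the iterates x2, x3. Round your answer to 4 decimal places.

2.1314, 2.1328

h(2.22) = 3.405127, h(2.11) = -0.820806
x2 = 2.110000 − (-0.820806)·(2.110000 − 2.220000) / (-0.820806 − 3.405127) = 2.110000 − (0.090289)/(-4.225932) = 2.131365
h(2.131365) = -0.052714
x3 = 2.131365 − (-0.052714)·(2.131365 − 2.110000) / (-0.052714 − (-0.820806)) = 2.131365 − (-0.001126)/(0.768092) = 2.132832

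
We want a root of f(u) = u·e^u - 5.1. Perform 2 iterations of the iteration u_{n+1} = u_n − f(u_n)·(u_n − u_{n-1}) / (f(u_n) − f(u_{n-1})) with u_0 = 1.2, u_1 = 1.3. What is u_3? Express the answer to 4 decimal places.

1.3379

f(1.2) = -1.115860, f(1.3) = -0.329914
u_2 = 1.300000 − (-0.329914)·(1.300000 − 1.200000) / (-0.329914 − (-1.115860)) = 1.300000 − (-0.032991)/(0.785945) = 1.341977
f(1.341977) = 0.035209
u_3 = 1.341977 − 0.035209·(1.341977 − 1.300000) / (0.035209 − (-0.329914)) = 1.341977 − (0.001478)/(0.365123) = 1.337929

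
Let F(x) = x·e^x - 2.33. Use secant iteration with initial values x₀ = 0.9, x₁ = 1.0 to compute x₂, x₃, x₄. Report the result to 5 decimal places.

F(0.9) = -0.1163572, F(1.0) = 0.3882818
x₂ = 1.0000000 − 0.3882818·(1.0000000 − 0.9000000) / (0.3882818 − (-0.1163572)) = 1.0000000 − (0.0388282)/(0.5046390) = 0.9230575
F(0.9230575) = -0.0066880
x₃ = 0.9230575 − (-0.0066880)·(0.9230575 − 1.0000000) / (-0.0066880 − 0.3882818) = 0.9230575 − (0.0005146)/(-0.3949698) = 0.9243604
F(0.9243604) = -0.0003755
x₄ = 0.9243604 − (-0.0003755)·(0.9243604 − 0.9230575) / (-0.0003755 − (-0.0066880)) = 0.9243604 − (-0.0000005)/(0.0063124) = 0.9244379

0.92306, 0.92436, 0.92444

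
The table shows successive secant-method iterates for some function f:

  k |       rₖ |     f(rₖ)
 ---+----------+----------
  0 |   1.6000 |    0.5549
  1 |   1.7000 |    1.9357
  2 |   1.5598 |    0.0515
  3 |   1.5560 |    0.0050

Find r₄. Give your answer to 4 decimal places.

1.5556

r₄ = 1.5560 − 0.0050·(1.5560 − 1.5598) / (0.0050 − 0.0515)
   = 1.5560 − (-0.000019)/(-0.046500) = 1.555591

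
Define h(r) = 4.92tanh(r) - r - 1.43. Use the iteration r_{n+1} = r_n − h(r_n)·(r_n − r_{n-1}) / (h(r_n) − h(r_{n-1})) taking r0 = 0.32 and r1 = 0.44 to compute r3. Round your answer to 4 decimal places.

0.3878

h(0.32) = -0.227226, h(0.44) = 0.165131
r2 = 0.440000 − 0.165131·(0.440000 − 0.320000) / (0.165131 − (-0.227226)) = 0.440000 − (0.019816)/(0.392357) = 0.389496
h(0.389496) = 0.005457
r3 = 0.389496 − 0.005457·(0.389496 − 0.440000) / (0.005457 − 0.165131) = 0.389496 − (-0.000276)/(-0.159673) = 0.387770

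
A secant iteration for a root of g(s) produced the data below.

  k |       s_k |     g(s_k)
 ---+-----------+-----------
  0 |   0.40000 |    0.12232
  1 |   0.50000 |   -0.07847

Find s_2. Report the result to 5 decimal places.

s_2 = 0.50000 − (-0.07847)·(0.50000 − 0.40000) / (-0.07847 − 0.12232)
   = 0.50000 − (-0.0078470)/(-0.2007900) = 0.4609194

0.46092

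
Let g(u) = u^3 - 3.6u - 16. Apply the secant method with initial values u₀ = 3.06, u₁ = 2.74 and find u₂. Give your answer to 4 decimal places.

g(3.06) = 1.636616, g(2.74) = -5.293176
u₂ = 2.740000 − (-5.293176)·(2.740000 − 3.060000) / (-5.293176 − 1.636616) = 2.740000 − (1.693816)/(-6.929792) = 2.984425

2.9844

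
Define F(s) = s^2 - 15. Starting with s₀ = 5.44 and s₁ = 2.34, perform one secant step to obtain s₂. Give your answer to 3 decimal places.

3.564

F(5.44) = 14.59360, F(2.34) = -9.52440
s₂ = 2.34000 − (-9.52440)·(2.34000 − 5.44000) / (-9.52440 − 14.59360) = 2.34000 − (29.52564)/(-24.11800) = 3.56422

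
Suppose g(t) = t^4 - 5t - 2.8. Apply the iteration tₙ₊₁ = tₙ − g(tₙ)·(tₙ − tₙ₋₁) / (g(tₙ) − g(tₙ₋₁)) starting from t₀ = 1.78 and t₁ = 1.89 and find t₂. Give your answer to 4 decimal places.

1.8642

g(1.78) = -1.661241, g(1.89) = 0.509898
t₂ = 1.890000 − 0.509898·(1.890000 − 1.780000) / (0.509898 − (-1.661241)) = 1.890000 − (0.056089)/(2.171140) = 1.864166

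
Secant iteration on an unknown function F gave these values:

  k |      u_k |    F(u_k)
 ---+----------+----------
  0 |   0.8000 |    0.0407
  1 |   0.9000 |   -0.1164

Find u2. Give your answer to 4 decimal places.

0.8259

u2 = 0.9000 − (-0.1164)·(0.9000 − 0.8000) / (-0.1164 − 0.0407)
   = 0.9000 − (-0.011640)/(-0.157100) = 0.825907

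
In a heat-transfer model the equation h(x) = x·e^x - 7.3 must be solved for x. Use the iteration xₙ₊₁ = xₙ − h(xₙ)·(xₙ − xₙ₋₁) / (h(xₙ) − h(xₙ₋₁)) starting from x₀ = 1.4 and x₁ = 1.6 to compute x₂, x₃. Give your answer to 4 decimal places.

1.5444, 1.5496

h(1.4) = -1.622720, h(1.6) = 0.624852
x₂ = 1.600000 − 0.624852·(1.600000 − 1.400000) / (0.624852 − (-1.622720)) = 1.600000 − (0.124970)/(2.247572) = 1.544398
h(1.544398) = -0.064268
x₃ = 1.544398 − (-0.064268)·(1.544398 − 1.600000) / (-0.064268 − 0.624852) = 1.544398 − (0.003573)/(-0.689120) = 1.549583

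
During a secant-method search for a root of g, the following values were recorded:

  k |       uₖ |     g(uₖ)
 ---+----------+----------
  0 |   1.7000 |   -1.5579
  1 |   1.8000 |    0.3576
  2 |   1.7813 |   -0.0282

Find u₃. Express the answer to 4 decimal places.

1.7827

u₃ = 1.7813 − (-0.0282)·(1.7813 − 1.8000) / (-0.0282 − 0.3576)
   = 1.7813 − (0.000527)/(-0.385800) = 1.782667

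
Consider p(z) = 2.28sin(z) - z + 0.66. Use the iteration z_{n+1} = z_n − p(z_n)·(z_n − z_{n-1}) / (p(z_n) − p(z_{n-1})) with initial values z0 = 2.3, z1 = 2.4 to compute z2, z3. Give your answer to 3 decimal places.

2.323, 2.324

p(2.3) = 0.06021, p(2.4) = -0.19994
z2 = 2.40000 − (-0.19994)·(2.40000 − 2.30000) / (-0.19994 − 0.06021) = 2.40000 − (-0.01999)/(-0.26015) = 2.32314
p(2.32314) = 0.00146
z3 = 2.32314 − 0.00146·(2.32314 − 2.40000) / (0.00146 − (-0.19994)) = 2.32314 − (-0.00011)/(0.20140) = 2.32370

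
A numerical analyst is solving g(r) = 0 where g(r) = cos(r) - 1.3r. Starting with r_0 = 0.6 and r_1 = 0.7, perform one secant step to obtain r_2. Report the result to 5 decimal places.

0.62380

g(0.6) = 0.0453356, g(0.7) = -0.1451578
r_2 = 0.7000000 − (-0.1451578)·(0.7000000 − 0.6000000) / (-0.1451578 − 0.0453356) = 0.7000000 − (-0.0145158)/(-0.1904934) = 0.6237990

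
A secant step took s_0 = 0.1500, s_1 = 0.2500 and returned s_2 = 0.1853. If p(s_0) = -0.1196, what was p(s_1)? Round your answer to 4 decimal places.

The secant line through (0.1500, -0.1196) and (0.2500, p(s_1)) crosses zero at s_2 = 0.1853.
So (0.1500, -0.1196), (0.2500, p(s_1)), (0.1853, 0) are collinear:
p(s_1) = -0.1196 · (0.2500 − 0.1853) / (0.1500 − 0.1853) = -0.1196 · (0.064700)/(-0.035300) = 0.219210

0.2192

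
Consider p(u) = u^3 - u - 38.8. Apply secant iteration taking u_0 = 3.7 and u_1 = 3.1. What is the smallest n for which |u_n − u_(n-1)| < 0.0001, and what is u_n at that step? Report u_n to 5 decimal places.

n = 5, u_n = 3.48384

p(3.7) = 8.1530000, p(3.1) = -12.1090000
u_2 = 3.1000000 − (-12.1090000)·(-0.6000000)/(-20.2620000) = 3.4585727;  |Δ| = 0.3585727
p(3.4585727) = -0.8880768
u_3 = 3.4585727 − (-0.8880768)·(0.3585727)/(11.2209232) = 3.4869518;  |Δ| = 0.0283791
p(3.4869518) = 0.1103135
u_4 = 3.4869518 − 0.1103135·(0.0283791)/(0.9983903) = 3.4838162;  |Δ| = 0.0031356
p(3.4838162) = -0.0008255
u_5 = 3.4838162 − (-0.0008255)·(-0.0031356)/(-0.1111390) = 3.4838395;  |Δ| = 0.0000233
|u_5 − u_4| = 0.0000233 < 0.0001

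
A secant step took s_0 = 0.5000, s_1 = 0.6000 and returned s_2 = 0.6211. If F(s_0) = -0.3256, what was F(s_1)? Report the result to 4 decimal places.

The secant line through (0.5000, -0.3256) and (0.6000, F(s_1)) crosses zero at s_2 = 0.6211.
So (0.5000, -0.3256), (0.6000, F(s_1)), (0.6211, 0) are collinear:
F(s_1) = -0.3256 · (0.6000 − 0.6211) / (0.5000 − 0.6211) = -0.3256 · (-0.021100)/(-0.121100) = -0.056731

-0.0567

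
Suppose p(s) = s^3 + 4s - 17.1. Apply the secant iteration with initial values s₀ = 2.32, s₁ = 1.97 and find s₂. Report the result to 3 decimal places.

p(2.32) = 4.66717, p(1.97) = -1.57463
s₂ = 1.97000 − (-1.57463)·(1.97000 − 2.32000) / (-1.57463 − 4.66717) = 1.97000 − (0.55112)/(-6.24179) = 2.05830

2.058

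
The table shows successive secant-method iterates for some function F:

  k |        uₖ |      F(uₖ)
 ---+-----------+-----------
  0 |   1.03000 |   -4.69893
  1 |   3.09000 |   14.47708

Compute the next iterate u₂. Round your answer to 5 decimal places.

1.53479

u₂ = 3.09000 − 14.47708·(3.09000 − 1.03000) / (14.47708 − (-4.69893))
   = 3.09000 − (29.8227848)/(19.1760100) = 1.5347868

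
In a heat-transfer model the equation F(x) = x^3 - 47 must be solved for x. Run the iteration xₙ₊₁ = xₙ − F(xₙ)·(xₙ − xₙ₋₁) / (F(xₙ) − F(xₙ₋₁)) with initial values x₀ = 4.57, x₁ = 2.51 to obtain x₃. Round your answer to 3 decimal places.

F(4.57) = 48.44399, F(2.51) = -31.18675
x₂ = 2.51000 − (-31.18675)·(2.51000 − 4.57000) / (-31.18675 − 48.44399) = 2.51000 − (64.24470)/(-79.63074) = 3.31678
F(3.31678) = -10.51192
x₃ = 3.31678 − (-10.51192)·(3.31678 − 2.51000) / (-10.51192 − (-31.18675)) = 3.31678 − (-8.48083)/(20.67483) = 3.72698

3.727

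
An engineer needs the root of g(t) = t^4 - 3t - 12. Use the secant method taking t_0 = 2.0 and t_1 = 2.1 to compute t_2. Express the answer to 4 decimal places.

2.0635

g(2.0) = -2.000000, g(2.1) = 1.148100
t_2 = 2.100000 − 1.148100·(2.100000 − 2.000000) / (1.148100 − (-2.000000)) = 2.100000 − (0.114810)/(3.148100) = 2.063530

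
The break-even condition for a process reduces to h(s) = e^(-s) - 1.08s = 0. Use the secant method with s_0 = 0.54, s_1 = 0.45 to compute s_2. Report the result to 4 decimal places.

h(0.54) = -0.000452, h(0.45) = 0.151628
s_2 = 0.450000 − 0.151628·(0.450000 − 0.540000) / (0.151628 − (-0.000452)) = 0.450000 − (-0.013647)/(0.152080) = 0.539733

0.5397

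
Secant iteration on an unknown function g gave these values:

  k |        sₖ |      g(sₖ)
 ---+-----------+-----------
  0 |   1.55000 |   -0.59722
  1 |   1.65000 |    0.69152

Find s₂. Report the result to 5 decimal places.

s₂ = 1.65000 − 0.69152·(1.65000 − 1.55000) / (0.69152 − (-0.59722))
   = 1.65000 − (0.0691520)/(1.2887400) = 1.5963414

1.59634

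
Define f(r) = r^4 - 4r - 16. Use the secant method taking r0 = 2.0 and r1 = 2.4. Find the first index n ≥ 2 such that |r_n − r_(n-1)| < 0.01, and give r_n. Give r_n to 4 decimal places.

n = 4, r_n = 2.2348

f(2.0) = -8.000000, f(2.4) = 7.577600
r2 = 2.400000 − 7.577600·(0.400000)/(15.577600) = 2.205423;  |Δ| = 0.194577
f(2.205423) = -1.164253
r3 = 2.205423 − (-1.164253)·(-0.194577)/(-8.741853) = 2.231337;  |Δ| = 0.025914
f(2.231337) = -0.136245
r4 = 2.231337 − (-0.136245)·(0.025914)/(1.028009) = 2.234772;  |Δ| = 0.003434
|r4 − r3| = 0.003434 < 0.01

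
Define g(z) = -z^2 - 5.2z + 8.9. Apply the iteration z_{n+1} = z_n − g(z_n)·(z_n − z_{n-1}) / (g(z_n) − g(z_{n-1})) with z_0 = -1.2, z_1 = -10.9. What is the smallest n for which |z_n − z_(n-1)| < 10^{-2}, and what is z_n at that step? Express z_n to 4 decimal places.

g(-1.2) = 13.700000, g(-10.9) = -53.230000
z_2 = -10.900000 − (-53.230000)·(-9.700000)/(-66.930000) = -3.185507;  |Δ| = 7.714493
g(-3.185507) = 15.317181
z_3 = -3.185507 − 15.317181·(7.714493)/(68.547181) = -4.909346;  |Δ| = 1.723839
g(-4.909346) = 10.326921
z_4 = -4.909346 − 10.326921·(-1.723839)/(-4.990260) = -8.476684;  |Δ| = 3.567339
g(-8.476684) = -18.875420
z_5 = -8.476684 − (-18.875420)·(-3.567339)/(-29.202342) = -6.170876;  |Δ| = 2.305809
g(-6.170876) = 2.908846
z_6 = -6.170876 − 2.908846·(2.305809)/(21.784267) = -6.478770;  |Δ| = 0.307894
g(-6.478770) = 0.615146
z_7 = -6.478770 − 0.615146·(-0.307894)/(-2.293701) = -6.561344;  |Δ| = 0.082574
g(-6.561344) = -0.032242
z_8 = -6.561344 − (-0.032242)·(-0.082574)/(-0.647388) = -6.557231;  |Δ| = 0.004112
|z_8 − z_7| = 0.004112 < 10^{-2}

n = 8, z_n = -6.5572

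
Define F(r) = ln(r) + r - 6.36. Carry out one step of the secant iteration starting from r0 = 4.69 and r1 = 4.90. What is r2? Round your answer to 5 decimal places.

4.79307

F(4.69) = -0.1245674, F(4.90) = 0.1292352
r2 = 4.9000000 − 0.1292352·(4.9000000 − 4.6900000) / (0.1292352 − (-0.1245674)) = 4.9000000 − (0.0271394)/(0.2538026) = 4.7930689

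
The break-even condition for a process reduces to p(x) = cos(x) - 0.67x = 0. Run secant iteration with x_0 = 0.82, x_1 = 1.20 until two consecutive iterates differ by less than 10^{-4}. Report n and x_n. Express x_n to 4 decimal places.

p(0.82) = 0.132821, p(1.20) = -0.441642
x_2 = 1.200000 − (-0.441642)·(0.380000)/(-0.574463) = 0.907859;  |Δ| = 0.292141
p(0.907859) = 0.007168
x_3 = 0.907859 − 0.007168·(-0.292141)/(0.448811) = 0.912526;  |Δ| = 0.004666
p(0.912526) = 0.000358
x_4 = 0.912526 − 0.000358·(0.004666)/(-0.006811) = 0.912771;  |Δ| = 0.000245
p(0.912771) = 0.000000
x_5 = 0.912771 − 0.000000·(0.000245)/(-0.000358) = 0.912770;  |Δ| = 0.000000
|x_5 − x_4| = 0.000000 < 10^{-4}

n = 5, x_n = 0.9128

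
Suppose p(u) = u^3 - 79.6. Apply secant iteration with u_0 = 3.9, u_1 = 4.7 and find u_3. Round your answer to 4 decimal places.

p(3.9) = -20.281000, p(4.7) = 24.223000
u_2 = 4.700000 − 24.223000·(4.700000 − 3.900000) / (24.223000 − (-20.281000)) = 4.700000 − (19.378400)/(44.504000) = 4.264569
p(4.264569) = -2.042182
u_3 = 4.264569 − (-2.042182)·(4.264569 − 4.700000) / (-2.042182 − 24.223000) = 4.264569 − (0.889228)/(-26.265182) = 4.298425

4.2984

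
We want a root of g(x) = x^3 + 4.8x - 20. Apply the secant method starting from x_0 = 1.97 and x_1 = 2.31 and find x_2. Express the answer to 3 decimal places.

g(1.97) = -2.89863, g(2.31) = 3.41439
x_2 = 2.31000 − 3.41439·(2.31000 − 1.97000) / (3.41439 − (-2.89863)) = 2.31000 − (1.16089)/(6.31302) = 2.12611

2.126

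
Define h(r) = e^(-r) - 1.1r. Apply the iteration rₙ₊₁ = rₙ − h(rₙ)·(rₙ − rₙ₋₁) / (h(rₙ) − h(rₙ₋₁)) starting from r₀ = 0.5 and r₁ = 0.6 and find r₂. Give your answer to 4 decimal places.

0.5337

h(0.5) = 0.056531, h(0.6) = -0.111188
r₂ = 0.600000 − (-0.111188)·(0.600000 − 0.500000) / (-0.111188 − 0.056531) = 0.600000 − (-0.011119)/(-0.167719) = 0.533706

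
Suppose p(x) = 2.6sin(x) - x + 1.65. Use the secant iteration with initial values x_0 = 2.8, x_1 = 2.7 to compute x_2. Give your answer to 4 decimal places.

p(2.8) = -0.279031, p(2.7) = 0.061188
x_2 = 2.700000 − 0.061188·(2.700000 − 2.800000) / (0.061188 − (-0.279031)) = 2.700000 − (-0.006119)/(0.340218) = 2.717985

2.7180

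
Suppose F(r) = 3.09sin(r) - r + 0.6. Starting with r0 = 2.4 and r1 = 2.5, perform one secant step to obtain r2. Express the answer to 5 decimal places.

2.48499

F(2.4) = 0.2871812, F(2.5) = -0.0507211
r2 = 2.5000000 − (-0.0507211)·(2.5000000 − 2.4000000) / (-0.0507211 − 0.2871812) = 2.5000000 − (-0.0050721)/(-0.3379023) = 2.4849894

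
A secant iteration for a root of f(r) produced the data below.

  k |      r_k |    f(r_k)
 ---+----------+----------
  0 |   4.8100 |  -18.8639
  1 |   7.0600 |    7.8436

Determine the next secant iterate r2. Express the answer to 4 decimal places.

6.3992

r2 = 7.0600 − 7.8436·(7.0600 − 4.8100) / (7.8436 − (-18.8639))
   = 7.0600 − (17.648100)/(26.707500) = 6.399208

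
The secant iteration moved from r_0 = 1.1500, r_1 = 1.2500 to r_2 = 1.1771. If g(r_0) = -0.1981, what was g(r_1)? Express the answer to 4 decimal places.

0.5329

The secant line through (1.1500, -0.1981) and (1.2500, g(r_1)) crosses zero at r_2 = 1.1771.
So (1.1500, -0.1981), (1.2500, g(r_1)), (1.1771, 0) are collinear:
g(r_1) = -0.1981 · (1.2500 − 1.1771) / (1.1500 − 1.1771) = -0.1981 · (0.072900)/(-0.027100) = 0.532896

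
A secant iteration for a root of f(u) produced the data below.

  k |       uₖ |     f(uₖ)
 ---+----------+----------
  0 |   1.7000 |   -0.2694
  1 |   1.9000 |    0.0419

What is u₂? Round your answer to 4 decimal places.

1.8731

u₂ = 1.9000 − 0.0419·(1.9000 − 1.7000) / (0.0419 − (-0.2694))
   = 1.9000 − (0.008380)/(0.311300) = 1.873081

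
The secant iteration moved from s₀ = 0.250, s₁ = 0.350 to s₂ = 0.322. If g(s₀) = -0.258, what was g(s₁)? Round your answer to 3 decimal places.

The secant line through (0.250, -0.258) and (0.350, g(s₁)) crosses zero at s₂ = 0.322.
So (0.250, -0.258), (0.350, g(s₁)), (0.322, 0) are collinear:
g(s₁) = -0.258 · (0.350 − 0.322) / (0.250 − 0.322) = -0.258 · (0.02800)/(-0.07200) = 0.10033

0.100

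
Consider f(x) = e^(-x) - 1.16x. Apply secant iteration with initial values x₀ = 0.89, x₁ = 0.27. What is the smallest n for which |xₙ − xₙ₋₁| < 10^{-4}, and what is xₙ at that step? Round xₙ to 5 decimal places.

n = 5, xₙ = 0.51506

f(0.89) = -0.6217442, f(0.27) = 0.4501795
x₂ = 0.2700000 − 0.4501795·(-0.6200000)/(1.0719237) = 0.5303835;  |Δ| = 0.2603835
f(0.5303835) = -0.0268656
x₃ = 0.5303835 − (-0.0268656)·(0.2603835)/(-0.4770451) = 0.5157196;  |Δ| = 0.0146640
f(0.5157196) = -0.0011639
x₄ = 0.5157196 − (-0.0011639)·(-0.0146640)/(0.0257017) = 0.5150555;  |Δ| = 0.0006641
f(0.5150555) = 0.0000030
x₅ = 0.5150555 − 0.0000030·(-0.0006641)/(0.0011669) = 0.5150572;  |Δ| = 0.0000017
|x₅ − x₄| = 0.0000017 < 10^{-4}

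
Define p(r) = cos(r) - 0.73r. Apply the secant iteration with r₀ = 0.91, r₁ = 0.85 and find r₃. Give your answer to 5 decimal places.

p(0.91) = -0.0505543, p(0.85) = 0.0394831
r₂ = 0.8500000 − 0.0394831·(0.8500000 − 0.9100000) / (0.0394831 − (-0.0505543)) = 0.8500000 − (-0.0023690)/(0.0900374) = 0.8763112
p(0.8763112) = 0.0002828
r₃ = 0.8763112 − 0.0002828·(0.8763112 − 0.8500000) / (0.0002828 − 0.0394831) = 0.8763112 − (0.0000074)/(-0.0392004) = 0.8765010

0.87650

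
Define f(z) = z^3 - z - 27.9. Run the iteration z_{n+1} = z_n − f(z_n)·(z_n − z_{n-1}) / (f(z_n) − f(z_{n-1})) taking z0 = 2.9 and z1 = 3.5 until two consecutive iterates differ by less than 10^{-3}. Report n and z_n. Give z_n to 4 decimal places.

f(2.9) = -6.411000, f(3.5) = 11.475000
z2 = 3.500000 − 11.475000·(0.600000)/(17.886000) = 3.115062;  |Δ| = 0.384938
f(3.115062) = -0.787710
z3 = 3.115062 − (-0.787710)·(-0.384938)/(-12.262710) = 3.139789;  |Δ| = 0.024727
f(3.139789) = -0.086886
z4 = 3.139789 − (-0.086886)·(0.024727)/(0.700824) = 3.142855;  |Δ| = 0.003066
f(3.142855) = 0.000801
z5 = 3.142855 − 0.000801·(0.003066)/(0.087686) = 3.142827;  |Δ| = 0.000028
|z5 − z4| = 0.000028 < 10^{-3}

n = 5, z_n = 3.1428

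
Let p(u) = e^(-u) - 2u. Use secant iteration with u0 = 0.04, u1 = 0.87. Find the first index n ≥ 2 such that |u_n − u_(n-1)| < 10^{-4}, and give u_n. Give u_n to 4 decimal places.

p(0.04) = 0.880789, p(0.87) = -1.321048
u2 = 0.870000 − (-1.321048)·(0.830000)/(-2.201838) = 0.372020;  |Δ| = 0.497980
p(0.372020) = -0.054701
u3 = 0.372020 − (-0.054701)·(-0.497980)/(1.266348) = 0.350510;  |Δ| = 0.021511
p(0.350510) = 0.003309
u4 = 0.350510 − 0.003309·(-0.021511)/(0.058010) = 0.351737;  |Δ| = 0.001227
p(0.351737) = -0.000009
u5 = 0.351737 − (-0.000009)·(0.001227)/(-0.003318) = 0.351734;  |Δ| = 0.000003
|u5 − u4| = 0.000003 < 10^{-4}

n = 5, u_n = 0.3517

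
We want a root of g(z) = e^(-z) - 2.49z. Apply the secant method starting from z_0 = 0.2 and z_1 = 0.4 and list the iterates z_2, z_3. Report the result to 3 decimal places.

g(0.2) = 0.32073, g(0.4) = -0.32568
z_2 = 0.40000 − (-0.32568)·(0.40000 − 0.20000) / (-0.32568 − 0.32073) = 0.40000 − (-0.06514)/(-0.64641) = 0.29923
g(0.29923) = -0.00371
z_3 = 0.29923 − (-0.00371)·(0.29923 − 0.40000) / (-0.00371 − (-0.32568)) = 0.29923 − (0.00037)/(0.32197) = 0.29807

0.299, 0.298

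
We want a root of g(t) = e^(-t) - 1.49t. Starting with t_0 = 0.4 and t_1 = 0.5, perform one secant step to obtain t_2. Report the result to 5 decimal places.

0.43493

g(0.4) = 0.0743200, g(0.5) = -0.1384693
t_2 = 0.5000000 − (-0.1384693)·(0.5000000 − 0.4000000) / (-0.1384693 − 0.0743200) = 0.5000000 − (-0.0138469)/(-0.2127894) = 0.4349266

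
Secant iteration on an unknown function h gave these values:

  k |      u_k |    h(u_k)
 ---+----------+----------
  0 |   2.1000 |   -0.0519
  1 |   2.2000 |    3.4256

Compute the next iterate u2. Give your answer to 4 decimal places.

2.1015

u2 = 2.2000 − 3.4256·(2.2000 − 2.1000) / (3.4256 − (-0.0519))
   = 2.2000 − (0.342560)/(3.477500) = 2.101492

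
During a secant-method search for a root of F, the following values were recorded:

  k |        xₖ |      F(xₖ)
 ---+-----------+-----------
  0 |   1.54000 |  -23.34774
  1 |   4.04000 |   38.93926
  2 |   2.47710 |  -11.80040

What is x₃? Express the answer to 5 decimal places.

x₃ = 2.47710 − (-11.80040)·(2.47710 − 4.04000) / (-11.80040 − 38.93926)
   = 2.47710 − (18.4428452)/(-50.7396600) = 2.8405799

2.84058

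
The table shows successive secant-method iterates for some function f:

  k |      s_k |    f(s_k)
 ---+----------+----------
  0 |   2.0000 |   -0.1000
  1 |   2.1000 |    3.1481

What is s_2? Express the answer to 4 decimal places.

s_2 = 2.1000 − 3.1481·(2.1000 − 2.0000) / (3.1481 − (-0.1000))
   = 2.1000 − (0.314810)/(3.248100) = 2.003079

2.0031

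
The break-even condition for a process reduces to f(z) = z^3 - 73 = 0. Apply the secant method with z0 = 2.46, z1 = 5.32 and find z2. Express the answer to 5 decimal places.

f(2.46) = -58.1130640, f(5.32) = 77.5687680
z2 = 5.3200000 − 77.5687680·(5.3200000 − 2.4600000) / (77.5687680 − (-58.1130640)) = 5.3200000 − (221.8466765)/(135.6818320) = 3.6849493

3.68495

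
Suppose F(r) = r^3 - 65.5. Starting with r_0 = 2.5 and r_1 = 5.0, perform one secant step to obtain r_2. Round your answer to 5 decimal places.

3.64000

F(2.5) = -49.8750000, F(5.0) = 59.5000000
r_2 = 5.0000000 − 59.5000000·(5.0000000 − 2.5000000) / (59.5000000 − (-49.8750000)) = 5.0000000 − (148.7500000)/(109.3750000) = 3.6400000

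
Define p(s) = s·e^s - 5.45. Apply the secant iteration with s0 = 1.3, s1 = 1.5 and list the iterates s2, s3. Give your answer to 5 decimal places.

1.36965, 1.37569

p(1.3) = -0.6799143, p(1.5) = 1.2725336
s2 = 1.5000000 − 1.2725336·(1.5000000 − 1.3000000) / (1.2725336 − (-0.6799143)) = 1.5000000 − (0.2545067)/(1.9524479) = 1.3696474
p(1.3696474) = -0.0618576
s3 = 1.3696474 − (-0.0618576)·(1.3696474 − 1.5000000) / (-0.0618576 − 1.2725336) = 1.3696474 − (0.0080633)/(-1.3343912) = 1.3756901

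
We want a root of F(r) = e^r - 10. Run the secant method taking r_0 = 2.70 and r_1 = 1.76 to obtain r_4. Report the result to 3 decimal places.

2.301

F(2.70) = 4.87973, F(1.76) = -4.18756
r_2 = 1.76000 − (-4.18756)·(1.76000 − 2.70000) / (-4.18756 − 4.87973) = 1.76000 − (3.93631)/(-9.06729) = 2.19412
F(2.19412) = -1.02788
r_3 = 2.19412 − (-1.02788)·(2.19412 − 1.76000) / (-1.02788 − (-4.18756)) = 2.19412 − (-0.44623)/(3.15968) = 2.33535
F(2.33535) = 0.33304
r_4 = 2.33535 − 0.33304·(2.33535 − 2.19412) / (0.33304 − (-1.02788)) = 2.33535 − (0.04703)/(1.36093) = 2.30079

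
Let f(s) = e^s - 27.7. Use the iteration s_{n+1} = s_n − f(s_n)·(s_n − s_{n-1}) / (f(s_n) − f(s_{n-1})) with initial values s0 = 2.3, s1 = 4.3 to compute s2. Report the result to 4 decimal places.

f(2.3) = -17.725818, f(4.3) = 45.999794
s2 = 4.300000 − 45.999794·(4.300000 − 2.300000) / (45.999794 − (-17.725818)) = 4.300000 − (91.999587)/(63.725611) = 2.856317

2.8563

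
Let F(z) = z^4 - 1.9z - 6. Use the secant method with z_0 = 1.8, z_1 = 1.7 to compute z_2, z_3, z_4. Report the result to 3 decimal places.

1.745, 1.747, 1.747

F(1.8) = 1.07760, F(1.7) = -0.87790
z_2 = 1.70000 − (-0.87790)·(1.70000 − 1.80000) / (-0.87790 − 1.07760) = 1.70000 − (0.08779)/(-1.95550) = 1.74489
F(1.74489) = -0.04538
z_3 = 1.74489 − (-0.04538)·(1.74489 − 1.70000) / (-0.04538 − (-0.87790)) = 1.74489 − (-0.00204)/(0.83252) = 1.74734
F(1.74734) = 0.00208
z_4 = 1.74734 − 0.00208·(1.74734 − 1.74489) / (0.00208 − (-0.04538)) = 1.74734 − (0.00001)/(0.04746) = 1.74723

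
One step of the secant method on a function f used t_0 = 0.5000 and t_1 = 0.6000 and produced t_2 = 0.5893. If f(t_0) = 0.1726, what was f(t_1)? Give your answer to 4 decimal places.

The secant line through (0.5000, 0.1726) and (0.6000, f(t_1)) crosses zero at t_2 = 0.5893.
So (0.5000, 0.1726), (0.6000, f(t_1)), (0.5893, 0) are collinear:
f(t_1) = 0.1726 · (0.6000 − 0.5893) / (0.5000 − 0.5893) = 0.1726 · (0.010700)/(-0.089300) = -0.020681

-0.0207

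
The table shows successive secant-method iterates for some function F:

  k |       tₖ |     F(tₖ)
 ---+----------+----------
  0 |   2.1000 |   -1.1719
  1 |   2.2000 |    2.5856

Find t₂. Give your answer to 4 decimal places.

t₂ = 2.2000 − 2.5856·(2.2000 − 2.1000) / (2.5856 − (-1.1719))
   = 2.2000 − (0.258560)/(3.757500) = 2.131188

2.1312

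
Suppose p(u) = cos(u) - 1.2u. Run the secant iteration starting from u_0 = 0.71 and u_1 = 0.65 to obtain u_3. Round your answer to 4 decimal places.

p(0.71) = -0.093638, p(0.65) = 0.016084
u_2 = 0.650000 − 0.016084·(0.650000 − 0.710000) / (0.016084 − (-0.093638)) = 0.650000 − (-0.000965)/(0.109722) = 0.658795
p(0.658795) = 0.000176
u_3 = 0.658795 − 0.000176·(0.658795 − 0.650000) / (0.000176 − 0.016084) = 0.658795 − (0.000002)/(-0.015908) = 0.658893

0.6589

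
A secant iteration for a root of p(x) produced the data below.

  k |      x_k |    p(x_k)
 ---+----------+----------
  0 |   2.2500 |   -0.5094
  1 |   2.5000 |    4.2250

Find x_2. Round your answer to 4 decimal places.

x_2 = 2.5000 − 4.2250·(2.5000 − 2.2500) / (4.2250 − (-0.5094))
   = 2.5000 − (1.056250)/(4.734400) = 2.276899

2.2769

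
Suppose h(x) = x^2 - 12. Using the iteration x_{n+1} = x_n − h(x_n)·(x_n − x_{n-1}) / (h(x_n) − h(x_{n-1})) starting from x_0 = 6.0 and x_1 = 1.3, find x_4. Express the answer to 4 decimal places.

3.4178

h(6.0) = 24.000000, h(1.3) = -10.310000
x_2 = 1.300000 − (-10.310000)·(1.300000 − 6.000000) / (-10.310000 − 24.000000) = 1.300000 − (48.457000)/(-34.310000) = 2.712329
h(2.712329) = -4.643273
x_3 = 2.712329 − (-4.643273)·(2.712329 − 1.300000) / (-4.643273 − (-10.310000)) = 2.712329 − (-6.557828)/(5.666727) = 3.869580
h(3.869580) = 2.973650
x_4 = 3.869580 − 2.973650·(3.869580 − 2.712329) / (2.973650 − (-4.643273)) = 3.869580 − (3.441260)/(7.616923) = 3.417789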